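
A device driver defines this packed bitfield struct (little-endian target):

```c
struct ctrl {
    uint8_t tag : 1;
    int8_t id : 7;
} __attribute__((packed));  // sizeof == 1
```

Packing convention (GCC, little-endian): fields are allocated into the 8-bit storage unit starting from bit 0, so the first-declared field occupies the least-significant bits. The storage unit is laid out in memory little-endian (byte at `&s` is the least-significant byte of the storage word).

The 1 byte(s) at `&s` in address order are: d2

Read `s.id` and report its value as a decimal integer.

[0]=0xd2 (little-endian) → word 0xd2
tag:1 @ bit 0 → (0xd2>>0)&0x1 = 0x0
id:7 @ bit 1 → (0xd2>>1)&0x7f = 0x69  ←
id signed 7b, MSB=1: 105 - 128 = -23

-23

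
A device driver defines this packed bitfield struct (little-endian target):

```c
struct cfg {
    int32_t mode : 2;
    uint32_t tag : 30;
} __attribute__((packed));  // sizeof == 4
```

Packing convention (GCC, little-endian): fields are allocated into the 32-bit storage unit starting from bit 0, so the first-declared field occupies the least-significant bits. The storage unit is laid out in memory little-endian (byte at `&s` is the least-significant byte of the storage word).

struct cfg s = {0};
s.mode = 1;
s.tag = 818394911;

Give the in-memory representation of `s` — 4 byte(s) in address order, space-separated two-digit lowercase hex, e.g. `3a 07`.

[0+:2] mode=1 & 0x3 = 0x1; word=0x00000001
[2+:30] tag=818394911 & 0x3fffffff = 0x30c7b71f; word=0xc31edc7d
word = 0xc31edc7d → little-endian bytes:
  [0]=0x7d  [1]=0xdc  [2]=0x1e  [3]=0xc3

7d dc 1e c3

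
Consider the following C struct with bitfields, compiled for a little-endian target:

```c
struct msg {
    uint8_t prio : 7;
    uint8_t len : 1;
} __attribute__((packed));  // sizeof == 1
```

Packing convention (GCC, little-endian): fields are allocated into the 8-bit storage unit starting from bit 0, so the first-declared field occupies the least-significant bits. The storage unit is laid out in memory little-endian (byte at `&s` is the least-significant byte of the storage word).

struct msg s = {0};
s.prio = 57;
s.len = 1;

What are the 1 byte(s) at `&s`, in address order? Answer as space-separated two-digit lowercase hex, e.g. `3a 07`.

prio:7 = 57 → 0x39 << 0 → word 0x39
len:1 = 1 → 0x1 << 7 → word 0xb9
word = 0xb9 → little-endian bytes:
  [0]=0xb9

b9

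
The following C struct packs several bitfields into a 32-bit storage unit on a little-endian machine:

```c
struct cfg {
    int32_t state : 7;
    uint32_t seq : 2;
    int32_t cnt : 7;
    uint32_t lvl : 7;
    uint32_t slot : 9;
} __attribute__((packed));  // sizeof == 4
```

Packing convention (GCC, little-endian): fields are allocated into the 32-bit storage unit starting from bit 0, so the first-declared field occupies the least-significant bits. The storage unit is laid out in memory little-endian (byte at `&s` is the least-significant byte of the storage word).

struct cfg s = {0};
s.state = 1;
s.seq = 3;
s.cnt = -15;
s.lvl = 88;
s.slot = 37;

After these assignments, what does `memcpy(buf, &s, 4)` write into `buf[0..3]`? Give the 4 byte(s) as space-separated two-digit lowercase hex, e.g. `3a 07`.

state (7b) val=1 bits=0x1 at bit 0: 0x00000001
seq (2b) val=3 bits=0x3 at bit 7: 0x00000181
cnt (7b) val=-15 bits=0x71 at bit 9: 0x0000e381
lvl (7b) val=88 bits=0x58 at bit 16: 0x0058e381
slot (9b) val=37 bits=0x25 at bit 23: 0x12d8e381
word = 0x12d8e381 → little-endian bytes:
  [0]=0x81  [1]=0xe3  [2]=0xd8  [3]=0x12

81 e3 d8 12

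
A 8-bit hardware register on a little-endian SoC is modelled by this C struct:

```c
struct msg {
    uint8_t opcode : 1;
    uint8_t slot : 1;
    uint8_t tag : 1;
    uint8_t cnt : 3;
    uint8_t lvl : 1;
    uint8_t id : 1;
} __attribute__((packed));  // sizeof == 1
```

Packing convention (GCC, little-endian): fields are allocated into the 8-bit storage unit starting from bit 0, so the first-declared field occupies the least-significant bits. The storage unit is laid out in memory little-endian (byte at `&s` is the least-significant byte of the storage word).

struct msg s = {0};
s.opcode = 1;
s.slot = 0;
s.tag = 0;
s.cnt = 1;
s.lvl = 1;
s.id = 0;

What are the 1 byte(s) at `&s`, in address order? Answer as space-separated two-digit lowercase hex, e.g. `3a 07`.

[0+:1] opcode=1 & 0x1 = 0x1; word=0x01
[1+:1] slot=0 & 0x1 = 0x0; word=0x01
[2+:1] tag=0 & 0x1 = 0x0; word=0x01
[3+:3] cnt=1 & 0x7 = 0x1; word=0x09
[6+:1] lvl=1 & 0x1 = 0x1; word=0x49
[7+:1] id=0 & 0x1 = 0x0; word=0x49
word = 0x49 → little-endian bytes:
  [0]=0x49

49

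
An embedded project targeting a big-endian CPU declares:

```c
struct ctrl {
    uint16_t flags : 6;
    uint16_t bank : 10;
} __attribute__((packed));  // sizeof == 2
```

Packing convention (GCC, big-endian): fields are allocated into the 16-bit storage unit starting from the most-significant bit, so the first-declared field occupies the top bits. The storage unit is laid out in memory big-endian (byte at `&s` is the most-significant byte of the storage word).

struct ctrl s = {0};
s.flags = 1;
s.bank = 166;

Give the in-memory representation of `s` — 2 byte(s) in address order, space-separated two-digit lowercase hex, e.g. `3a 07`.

04 a6

[10+:6] flags=1 & 0x3f = 0x1; word=0x0400
[0+:10] bank=166 & 0x3ff = 0xa6; word=0x04a6
word = 0x04a6 → big-endian bytes:
  [0]=0x04  [1]=0xa6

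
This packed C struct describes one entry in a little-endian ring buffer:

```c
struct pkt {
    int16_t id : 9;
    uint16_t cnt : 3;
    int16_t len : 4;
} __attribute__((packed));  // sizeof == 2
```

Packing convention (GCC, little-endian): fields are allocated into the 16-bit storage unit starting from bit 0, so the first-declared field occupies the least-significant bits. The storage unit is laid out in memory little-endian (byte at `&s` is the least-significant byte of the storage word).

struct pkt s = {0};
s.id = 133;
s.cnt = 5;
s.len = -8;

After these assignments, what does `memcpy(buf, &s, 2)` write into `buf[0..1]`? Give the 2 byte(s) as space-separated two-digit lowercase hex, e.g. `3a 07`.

id:9 = 133 → 0x85 << 0 → word 0x0085
cnt:3 = 5 → 0x5 << 9 → word 0x0a85
len:4 = -8 → 0x8 << 12 → word 0x8a85
word = 0x8a85 → little-endian bytes:
  [0]=0x85  [1]=0x8a

85 8a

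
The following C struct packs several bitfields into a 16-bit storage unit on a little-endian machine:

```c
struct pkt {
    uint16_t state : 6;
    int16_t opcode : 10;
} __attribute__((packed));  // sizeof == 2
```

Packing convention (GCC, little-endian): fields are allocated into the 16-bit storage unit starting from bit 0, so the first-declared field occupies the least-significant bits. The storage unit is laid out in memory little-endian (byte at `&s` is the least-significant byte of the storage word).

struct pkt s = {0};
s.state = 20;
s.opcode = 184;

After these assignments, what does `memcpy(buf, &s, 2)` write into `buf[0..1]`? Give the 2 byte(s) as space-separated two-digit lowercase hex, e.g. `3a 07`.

14 2e

state (6b) val=20 bits=0x14 at bit 0: 0x0014
opcode (10b) val=184 bits=0xb8 at bit 6: 0x2e14
word = 0x2e14 → little-endian bytes:
  [0]=0x14  [1]=0x2e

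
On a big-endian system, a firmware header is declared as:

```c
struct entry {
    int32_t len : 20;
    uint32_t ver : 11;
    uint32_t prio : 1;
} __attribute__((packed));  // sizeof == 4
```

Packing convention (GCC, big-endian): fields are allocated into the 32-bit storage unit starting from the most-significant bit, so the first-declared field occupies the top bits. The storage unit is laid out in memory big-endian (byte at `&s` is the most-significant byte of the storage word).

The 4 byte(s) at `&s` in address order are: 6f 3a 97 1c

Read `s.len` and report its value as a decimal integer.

455593

[0]=0x6f [1]=0x3a [2]=0x97 [3]=0x1c (big-endian) → word 0x6f3a971c
len:20 @ bit 12 → (0x6f3a971c>>12)&0xfffff = 0x6f3a9  ←
ver:11 @ bit 1 → (0x6f3a971c>>1)&0x7ff = 0x38e
prio:1 @ bit 0 → (0x6f3a971c>>0)&0x1 = 0x0
len signed 20b, MSB=0: value = 455593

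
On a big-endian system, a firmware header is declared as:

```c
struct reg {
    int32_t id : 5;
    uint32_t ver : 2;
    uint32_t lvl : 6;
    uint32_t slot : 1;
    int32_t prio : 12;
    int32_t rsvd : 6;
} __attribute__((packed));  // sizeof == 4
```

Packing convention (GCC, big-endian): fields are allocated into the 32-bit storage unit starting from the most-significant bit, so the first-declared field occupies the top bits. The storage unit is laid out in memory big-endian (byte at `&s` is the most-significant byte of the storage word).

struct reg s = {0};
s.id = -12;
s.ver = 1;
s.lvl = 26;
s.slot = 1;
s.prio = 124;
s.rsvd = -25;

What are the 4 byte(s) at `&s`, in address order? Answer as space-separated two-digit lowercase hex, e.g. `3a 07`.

a2 d4 1f 27

[27+:5] id=-12 & 0x1f = 0x14; word=0xa0000000
[25+:2] ver=1 & 0x3 = 0x1; word=0xa2000000
[19+:6] lvl=26 & 0x3f = 0x1a; word=0xa2d00000
[18+:1] slot=1 & 0x1 = 0x1; word=0xa2d40000
[6+:12] prio=124 & 0xfff = 0x7c; word=0xa2d41f00
[0+:6] rsvd=-25 & 0x3f = 0x27; word=0xa2d41f27
word = 0xa2d41f27 → big-endian bytes:
  [0]=0xa2  [1]=0xd4  [2]=0x1f  [3]=0x27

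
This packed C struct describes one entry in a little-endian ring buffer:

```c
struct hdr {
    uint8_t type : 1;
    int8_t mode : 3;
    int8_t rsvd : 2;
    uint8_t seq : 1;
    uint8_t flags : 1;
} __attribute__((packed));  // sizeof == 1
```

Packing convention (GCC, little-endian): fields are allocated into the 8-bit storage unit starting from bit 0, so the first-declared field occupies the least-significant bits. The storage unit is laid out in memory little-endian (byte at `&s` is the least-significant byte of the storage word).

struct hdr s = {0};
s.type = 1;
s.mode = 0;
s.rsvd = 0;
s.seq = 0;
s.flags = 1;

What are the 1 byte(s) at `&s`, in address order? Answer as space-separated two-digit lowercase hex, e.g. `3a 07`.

81

[0+:1] type=1 & 0x1 = 0x1; word=0x01
[1+:3] mode=0 & 0x7 = 0x0; word=0x01
[4+:2] rsvd=0 & 0x3 = 0x0; word=0x01
[6+:1] seq=0 & 0x1 = 0x0; word=0x01
[7+:1] flags=1 & 0x1 = 0x1; word=0x81
word = 0x81 → little-endian bytes:
  [0]=0x81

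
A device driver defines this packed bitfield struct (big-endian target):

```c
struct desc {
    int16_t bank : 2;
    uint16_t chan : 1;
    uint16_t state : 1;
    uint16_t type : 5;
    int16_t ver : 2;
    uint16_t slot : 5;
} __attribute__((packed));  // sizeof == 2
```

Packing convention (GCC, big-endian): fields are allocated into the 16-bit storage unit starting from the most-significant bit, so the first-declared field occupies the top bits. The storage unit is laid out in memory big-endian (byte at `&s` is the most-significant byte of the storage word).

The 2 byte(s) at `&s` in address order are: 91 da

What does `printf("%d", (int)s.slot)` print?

26

[0]=0x91 [1]=0xda (big-endian) → word 0x91da
bank:2 @ bit 14 → (0x91da>>14)&0x3 = 0x2
chan:1 @ bit 13 → (0x91da>>13)&0x1 = 0x0
state:1 @ bit 12 → (0x91da>>12)&0x1 = 0x1
type:5 @ bit 7 → (0x91da>>7)&0x1f = 0x3
ver:2 @ bit 5 → (0x91da>>5)&0x3 = 0x2
slot:5 @ bit 0 → (0x91da>>0)&0x1f = 0x1a  ←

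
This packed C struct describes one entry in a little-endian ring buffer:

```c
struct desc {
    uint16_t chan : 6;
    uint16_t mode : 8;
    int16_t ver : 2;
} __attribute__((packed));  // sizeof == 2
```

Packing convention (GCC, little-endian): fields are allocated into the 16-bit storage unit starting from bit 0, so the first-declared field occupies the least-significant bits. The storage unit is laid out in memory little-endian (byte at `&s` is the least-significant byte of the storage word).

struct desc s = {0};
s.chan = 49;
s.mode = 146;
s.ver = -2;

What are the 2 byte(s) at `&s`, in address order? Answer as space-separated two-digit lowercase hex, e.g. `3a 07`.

[0+:6] chan=49 & 0x3f = 0x31; word=0x0031
[6+:8] mode=146 & 0xff = 0x92; word=0x24b1
[14+:2] ver=-2 & 0x3 = 0x2; word=0xa4b1
word = 0xa4b1 → little-endian bytes:
  [0]=0xb1  [1]=0xa4

b1 a4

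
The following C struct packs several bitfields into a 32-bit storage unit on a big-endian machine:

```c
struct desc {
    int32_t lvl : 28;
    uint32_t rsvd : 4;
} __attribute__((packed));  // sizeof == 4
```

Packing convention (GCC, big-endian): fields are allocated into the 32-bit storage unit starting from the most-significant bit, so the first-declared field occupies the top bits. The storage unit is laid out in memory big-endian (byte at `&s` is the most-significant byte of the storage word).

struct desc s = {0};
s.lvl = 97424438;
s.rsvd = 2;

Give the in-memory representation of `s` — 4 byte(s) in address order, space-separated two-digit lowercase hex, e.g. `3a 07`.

lvl:28 = 97424438 → 0x5ce9436 << 4 → word 0x5ce94360
rsvd:4 = 2 → 0x2 << 0 → word 0x5ce94362
word = 0x5ce94362 → big-endian bytes:
  [0]=0x5c  [1]=0xe9  [2]=0x43  [3]=0x62

5c e9 43 62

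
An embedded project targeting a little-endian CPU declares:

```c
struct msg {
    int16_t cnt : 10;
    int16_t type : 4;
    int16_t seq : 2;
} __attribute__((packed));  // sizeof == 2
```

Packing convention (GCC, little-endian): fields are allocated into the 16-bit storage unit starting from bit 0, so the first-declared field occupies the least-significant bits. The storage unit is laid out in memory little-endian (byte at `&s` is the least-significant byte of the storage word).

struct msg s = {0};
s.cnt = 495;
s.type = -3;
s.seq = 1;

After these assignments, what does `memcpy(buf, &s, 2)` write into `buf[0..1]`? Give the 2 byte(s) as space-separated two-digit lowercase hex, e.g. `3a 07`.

cnt (10b) val=495 bits=0x1ef at bit 0: 0x01ef
type (4b) val=-3 bits=0xd at bit 10: 0x35ef
seq (2b) val=1 bits=0x1 at bit 14: 0x75ef
word = 0x75ef → little-endian bytes:
  [0]=0xef  [1]=0x75

ef 75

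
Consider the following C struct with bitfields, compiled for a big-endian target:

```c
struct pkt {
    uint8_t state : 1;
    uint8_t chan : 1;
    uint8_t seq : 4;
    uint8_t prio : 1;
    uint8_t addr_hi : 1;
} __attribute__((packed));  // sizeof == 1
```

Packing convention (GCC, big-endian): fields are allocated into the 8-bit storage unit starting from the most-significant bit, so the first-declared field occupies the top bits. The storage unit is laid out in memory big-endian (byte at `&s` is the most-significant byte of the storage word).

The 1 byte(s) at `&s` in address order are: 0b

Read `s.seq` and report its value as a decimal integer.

[0]=0x0b (big-endian) → word 0x0b
state:1 @ bit 7 → (0x0b>>7)&0x1 = 0x0
chan:1 @ bit 6 → (0x0b>>6)&0x1 = 0x0
seq:4 @ bit 2 → (0x0b>>2)&0xf = 0x2  ←
prio:1 @ bit 1 → (0x0b>>1)&0x1 = 0x1
addr_hi:1 @ bit 0 → (0x0b>>0)&0x1 = 0x1

2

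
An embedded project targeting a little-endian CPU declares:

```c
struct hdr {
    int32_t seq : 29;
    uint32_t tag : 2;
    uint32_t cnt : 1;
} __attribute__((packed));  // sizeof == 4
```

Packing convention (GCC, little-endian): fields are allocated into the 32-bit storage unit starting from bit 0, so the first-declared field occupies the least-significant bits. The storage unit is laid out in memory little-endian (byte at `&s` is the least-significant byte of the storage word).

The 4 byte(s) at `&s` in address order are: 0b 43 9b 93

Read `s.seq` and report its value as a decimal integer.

[0]=0x0b [1]=0x43 [2]=0x9b [3]=0x93 (little-endian) → word 0x939b430b
seq:29 @ bit 0 → (0x939b430b>>0)&0x1fffffff = 0x139b430b  ←
tag:2 @ bit 29 → (0x939b430b>>29)&0x3 = 0x0
cnt:1 @ bit 31 → (0x939b430b>>31)&0x1 = 0x1
seq signed 29b, MSB=1: 328942347 - 536870912 = -207928565

-207928565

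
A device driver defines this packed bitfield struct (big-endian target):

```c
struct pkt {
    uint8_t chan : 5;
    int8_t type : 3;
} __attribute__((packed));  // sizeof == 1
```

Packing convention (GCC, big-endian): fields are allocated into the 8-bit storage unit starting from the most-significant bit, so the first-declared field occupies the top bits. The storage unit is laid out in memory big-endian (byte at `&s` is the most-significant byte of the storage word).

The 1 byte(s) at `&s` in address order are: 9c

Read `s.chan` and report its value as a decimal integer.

[0]=0x9c (big-endian) → word 0x9c
chan [3+:5] = (word>>3) & 0x1f = 19  ←
type [0+:3] = (word>>0) & 0x7 = 4

19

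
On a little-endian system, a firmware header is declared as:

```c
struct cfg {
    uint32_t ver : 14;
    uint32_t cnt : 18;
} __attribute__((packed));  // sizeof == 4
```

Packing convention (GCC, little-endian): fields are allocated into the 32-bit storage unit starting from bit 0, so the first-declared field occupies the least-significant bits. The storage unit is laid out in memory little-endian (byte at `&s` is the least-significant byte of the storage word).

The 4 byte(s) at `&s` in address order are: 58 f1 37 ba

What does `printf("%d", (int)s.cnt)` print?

[0]=0x58 [1]=0xf1 [2]=0x37 [3]=0xba (little-endian) → word 0xba37f158
ver:14 @ bit 0 → (0xba37f158>>0)&0x3fff = 0x3158
cnt:18 @ bit 14 → (0xba37f158>>14)&0x3ffff = 0x2e8df  ←

190687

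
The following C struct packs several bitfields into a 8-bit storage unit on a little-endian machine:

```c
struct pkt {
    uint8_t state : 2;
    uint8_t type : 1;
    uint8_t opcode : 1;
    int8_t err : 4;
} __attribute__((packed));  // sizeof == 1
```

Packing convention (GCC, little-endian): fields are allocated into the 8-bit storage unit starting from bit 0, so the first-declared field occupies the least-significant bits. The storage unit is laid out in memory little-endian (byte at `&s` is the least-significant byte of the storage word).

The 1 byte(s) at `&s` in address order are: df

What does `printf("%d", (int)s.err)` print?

-3

[0]=0xdf (little-endian) → word 0xdf
state [0+:2] = (word>>0) & 0x3 = 3
type [2+:1] = (word>>2) & 0x1 = 1
opcode [3+:1] = (word>>3) & 0x1 = 1
err [4+:4] = (word>>4) & 0xf = 13  ←
err signed 4b, MSB=1: 13 - 16 = -3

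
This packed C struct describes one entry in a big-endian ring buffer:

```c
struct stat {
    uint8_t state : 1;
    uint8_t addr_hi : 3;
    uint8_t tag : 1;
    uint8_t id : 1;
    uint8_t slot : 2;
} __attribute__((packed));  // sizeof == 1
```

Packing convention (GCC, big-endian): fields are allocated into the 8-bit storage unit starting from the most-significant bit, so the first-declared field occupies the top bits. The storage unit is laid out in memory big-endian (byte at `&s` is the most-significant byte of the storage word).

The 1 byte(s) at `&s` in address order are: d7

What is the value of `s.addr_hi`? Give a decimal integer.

5

[0]=0xd7 (big-endian) → word 0xd7
state [7+:1] = (word>>7) & 0x1 = 1
addr_hi [4+:3] = (word>>4) & 0x7 = 5  ←
tag [3+:1] = (word>>3) & 0x1 = 0
id [2+:1] = (word>>2) & 0x1 = 1
slot [0+:2] = (word>>0) & 0x3 = 3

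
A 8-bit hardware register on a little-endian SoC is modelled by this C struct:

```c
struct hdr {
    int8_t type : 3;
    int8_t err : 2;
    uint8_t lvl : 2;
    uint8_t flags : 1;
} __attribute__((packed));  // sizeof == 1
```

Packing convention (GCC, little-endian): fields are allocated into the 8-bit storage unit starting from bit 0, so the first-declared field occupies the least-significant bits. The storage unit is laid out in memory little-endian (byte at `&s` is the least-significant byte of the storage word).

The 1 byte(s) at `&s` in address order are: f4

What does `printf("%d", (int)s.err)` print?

[0]=0xf4 (little-endian) → word 0xf4
type [0+:3] = (word>>0) & 0x7 = 4
err [3+:2] = (word>>3) & 0x3 = 2  ←
lvl [5+:2] = (word>>5) & 0x3 = 3
flags [7+:1] = (word>>7) & 0x1 = 1
err signed 2b, MSB=1: 2 - 4 = -2

-2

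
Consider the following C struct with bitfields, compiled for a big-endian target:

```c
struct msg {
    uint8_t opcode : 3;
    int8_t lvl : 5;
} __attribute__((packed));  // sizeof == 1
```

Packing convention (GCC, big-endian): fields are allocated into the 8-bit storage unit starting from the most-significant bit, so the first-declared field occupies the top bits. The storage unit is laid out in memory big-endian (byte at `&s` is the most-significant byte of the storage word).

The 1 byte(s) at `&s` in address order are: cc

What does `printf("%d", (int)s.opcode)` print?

[0]=0xcc (big-endian) → word 0xcc
opcode [5+:3] = (word>>5) & 0x7 = 6  ←
lvl [0+:5] = (word>>0) & 0x1f = 12

6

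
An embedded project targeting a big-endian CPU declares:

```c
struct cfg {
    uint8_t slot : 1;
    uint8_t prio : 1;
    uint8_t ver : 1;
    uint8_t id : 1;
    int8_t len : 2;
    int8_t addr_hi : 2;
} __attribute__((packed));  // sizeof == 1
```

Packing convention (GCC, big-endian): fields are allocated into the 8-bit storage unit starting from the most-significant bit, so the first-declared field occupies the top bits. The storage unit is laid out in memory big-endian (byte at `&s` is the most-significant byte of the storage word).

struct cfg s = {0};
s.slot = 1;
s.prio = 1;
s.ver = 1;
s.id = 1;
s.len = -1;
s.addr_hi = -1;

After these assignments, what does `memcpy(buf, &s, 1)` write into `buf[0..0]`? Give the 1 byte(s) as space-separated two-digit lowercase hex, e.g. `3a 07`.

slot (1b) val=1 bits=0x1 at bit 7: 0x80
prio (1b) val=1 bits=0x1 at bit 6: 0xc0
ver (1b) val=1 bits=0x1 at bit 5: 0xe0
id (1b) val=1 bits=0x1 at bit 4: 0xf0
len (2b) val=-1 bits=0x3 at bit 2: 0xfc
addr_hi (2b) val=-1 bits=0x3 at bit 0: 0xff
word = 0xff → big-endian bytes:
  [0]=0xff

ff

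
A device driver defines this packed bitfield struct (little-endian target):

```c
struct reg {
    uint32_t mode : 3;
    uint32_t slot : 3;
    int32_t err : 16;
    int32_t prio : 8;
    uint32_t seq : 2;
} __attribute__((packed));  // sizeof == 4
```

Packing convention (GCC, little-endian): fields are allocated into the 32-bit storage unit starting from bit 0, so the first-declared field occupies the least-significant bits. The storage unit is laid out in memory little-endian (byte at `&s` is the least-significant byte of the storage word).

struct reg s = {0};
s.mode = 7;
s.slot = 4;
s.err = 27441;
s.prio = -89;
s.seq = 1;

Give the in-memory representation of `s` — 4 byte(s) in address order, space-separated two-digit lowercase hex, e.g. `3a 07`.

67 cc da 69

[0+:3] mode=7 & 0x7 = 0x7; word=0x00000007
[3+:3] slot=4 & 0x7 = 0x4; word=0x00000027
[6+:16] err=27441 & 0xffff = 0x6b31; word=0x001acc67
[22+:8] prio=-89 & 0xff = 0xa7; word=0x29dacc67
[30+:2] seq=1 & 0x3 = 0x1; word=0x69dacc67
word = 0x69dacc67 → little-endian bytes:
  [0]=0x67  [1]=0xcc  [2]=0xda  [3]=0x69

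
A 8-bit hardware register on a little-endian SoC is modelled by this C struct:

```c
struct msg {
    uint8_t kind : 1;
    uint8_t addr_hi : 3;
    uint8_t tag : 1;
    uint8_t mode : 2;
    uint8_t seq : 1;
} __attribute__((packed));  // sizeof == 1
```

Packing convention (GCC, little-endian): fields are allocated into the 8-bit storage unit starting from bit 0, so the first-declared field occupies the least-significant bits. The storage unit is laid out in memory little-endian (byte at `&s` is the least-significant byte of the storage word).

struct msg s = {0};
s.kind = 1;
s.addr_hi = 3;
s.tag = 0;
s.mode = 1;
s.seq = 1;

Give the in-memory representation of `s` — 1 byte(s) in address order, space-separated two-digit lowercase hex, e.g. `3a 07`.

[0+:1] kind=1 & 0x1 = 0x1; word=0x01
[1+:3] addr_hi=3 & 0x7 = 0x3; word=0x07
[4+:1] tag=0 & 0x1 = 0x0; word=0x07
[5+:2] mode=1 & 0x3 = 0x1; word=0x27
[7+:1] seq=1 & 0x1 = 0x1; word=0xa7
word = 0xa7 → little-endian bytes:
  [0]=0xa7

a7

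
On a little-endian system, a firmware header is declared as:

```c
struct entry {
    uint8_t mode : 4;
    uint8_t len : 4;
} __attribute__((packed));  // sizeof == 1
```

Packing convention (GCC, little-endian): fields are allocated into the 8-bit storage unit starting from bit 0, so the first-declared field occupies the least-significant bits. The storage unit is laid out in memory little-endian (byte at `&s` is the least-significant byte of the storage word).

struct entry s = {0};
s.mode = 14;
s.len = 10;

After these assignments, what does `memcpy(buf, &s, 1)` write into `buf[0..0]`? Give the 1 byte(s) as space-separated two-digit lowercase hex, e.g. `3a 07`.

ae

mode:4 = 14 → 0xe << 0 → word 0x0e
len:4 = 10 → 0xa << 4 → word 0xae
word = 0xae → little-endian bytes:
  [0]=0xae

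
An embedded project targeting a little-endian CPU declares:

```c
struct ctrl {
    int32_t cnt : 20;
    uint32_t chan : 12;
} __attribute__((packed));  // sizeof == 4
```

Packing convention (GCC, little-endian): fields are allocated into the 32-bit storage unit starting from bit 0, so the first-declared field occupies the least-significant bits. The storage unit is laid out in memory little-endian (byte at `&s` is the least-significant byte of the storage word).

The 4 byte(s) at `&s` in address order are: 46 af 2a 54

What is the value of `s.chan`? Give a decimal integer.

1346

[0]=0x46 [1]=0xaf [2]=0x2a [3]=0x54 (little-endian) → word 0x542aaf46
cnt [0+:20] = (word>>0) & 0xfffff = 700230
chan [20+:12] = (word>>20) & 0xfff = 1346  ←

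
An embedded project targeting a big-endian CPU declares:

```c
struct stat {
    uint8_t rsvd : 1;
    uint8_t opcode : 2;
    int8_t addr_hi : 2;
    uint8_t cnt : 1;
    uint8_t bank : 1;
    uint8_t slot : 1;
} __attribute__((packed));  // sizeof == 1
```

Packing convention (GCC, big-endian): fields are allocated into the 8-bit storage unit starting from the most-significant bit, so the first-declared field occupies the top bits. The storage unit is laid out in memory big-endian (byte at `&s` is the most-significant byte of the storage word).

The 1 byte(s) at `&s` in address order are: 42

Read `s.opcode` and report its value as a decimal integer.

[0]=0x42 (big-endian) → word 0x42
rsvd:1 @ bit 7 → (0x42>>7)&0x1 = 0x0
opcode:2 @ bit 5 → (0x42>>5)&0x3 = 0x2  ←
addr_hi:2 @ bit 3 → (0x42>>3)&0x3 = 0x0
cnt:1 @ bit 2 → (0x42>>2)&0x1 = 0x0
bank:1 @ bit 1 → (0x42>>1)&0x1 = 0x1
slot:1 @ bit 0 → (0x42>>0)&0x1 = 0x0

2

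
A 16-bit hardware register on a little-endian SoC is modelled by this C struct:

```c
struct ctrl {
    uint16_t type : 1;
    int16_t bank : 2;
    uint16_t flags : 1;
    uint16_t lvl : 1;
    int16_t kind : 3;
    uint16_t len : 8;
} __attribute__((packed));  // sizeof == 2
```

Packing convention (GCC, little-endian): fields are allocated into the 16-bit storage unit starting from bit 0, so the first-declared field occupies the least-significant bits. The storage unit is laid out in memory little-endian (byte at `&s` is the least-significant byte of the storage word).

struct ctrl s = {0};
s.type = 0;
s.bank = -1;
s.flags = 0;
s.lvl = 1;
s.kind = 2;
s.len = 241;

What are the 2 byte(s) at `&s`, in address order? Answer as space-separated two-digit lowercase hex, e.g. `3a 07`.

56 f1

[0+:1] type=0 & 0x1 = 0x0; word=0x0000
[1+:2] bank=-1 & 0x3 = 0x3; word=0x0006
[3+:1] flags=0 & 0x1 = 0x0; word=0x0006
[4+:1] lvl=1 & 0x1 = 0x1; word=0x0016
[5+:3] kind=2 & 0x7 = 0x2; word=0x0056
[8+:8] len=241 & 0xff = 0xf1; word=0xf156
word = 0xf156 → little-endian bytes:
  [0]=0x56  [1]=0xf1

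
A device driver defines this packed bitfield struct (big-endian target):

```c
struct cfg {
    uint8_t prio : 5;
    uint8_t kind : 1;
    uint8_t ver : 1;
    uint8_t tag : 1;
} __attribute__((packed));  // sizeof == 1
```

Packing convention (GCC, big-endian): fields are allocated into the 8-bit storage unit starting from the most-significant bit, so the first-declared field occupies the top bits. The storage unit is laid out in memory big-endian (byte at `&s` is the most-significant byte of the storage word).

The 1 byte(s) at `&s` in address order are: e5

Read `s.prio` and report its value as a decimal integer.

[0]=0xe5 (big-endian) → word 0xe5
prio [3+:5] = (word>>3) & 0x1f = 28  ←
kind [2+:1] = (word>>2) & 0x1 = 1
ver [1+:1] = (word>>1) & 0x1 = 0
tag [0+:1] = (word>>0) & 0x1 = 1

28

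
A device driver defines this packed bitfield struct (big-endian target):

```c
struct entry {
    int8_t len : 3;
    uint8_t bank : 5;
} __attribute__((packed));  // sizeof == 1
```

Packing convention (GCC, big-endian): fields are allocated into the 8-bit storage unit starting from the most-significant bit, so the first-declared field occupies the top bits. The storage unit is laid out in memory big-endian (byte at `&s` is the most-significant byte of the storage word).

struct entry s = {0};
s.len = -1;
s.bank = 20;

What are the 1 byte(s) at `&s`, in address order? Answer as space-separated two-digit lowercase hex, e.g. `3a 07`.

[5+:3] len=-1 & 0x7 = 0x7; word=0xe0
[0+:5] bank=20 & 0x1f = 0x14; word=0xf4
word = 0xf4 → big-endian bytes:
  [0]=0xf4

f4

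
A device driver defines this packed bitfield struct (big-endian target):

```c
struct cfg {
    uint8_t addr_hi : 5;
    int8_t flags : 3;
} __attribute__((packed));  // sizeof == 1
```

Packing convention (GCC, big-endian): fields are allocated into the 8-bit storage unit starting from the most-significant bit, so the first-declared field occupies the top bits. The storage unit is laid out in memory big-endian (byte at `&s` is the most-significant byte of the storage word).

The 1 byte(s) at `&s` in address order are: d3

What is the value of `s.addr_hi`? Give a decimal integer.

26

[0]=0xd3 (big-endian) → word 0xd3
addr_hi [3+:5] = (word>>3) & 0x1f = 26  ←
flags [0+:3] = (word>>0) & 0x7 = 3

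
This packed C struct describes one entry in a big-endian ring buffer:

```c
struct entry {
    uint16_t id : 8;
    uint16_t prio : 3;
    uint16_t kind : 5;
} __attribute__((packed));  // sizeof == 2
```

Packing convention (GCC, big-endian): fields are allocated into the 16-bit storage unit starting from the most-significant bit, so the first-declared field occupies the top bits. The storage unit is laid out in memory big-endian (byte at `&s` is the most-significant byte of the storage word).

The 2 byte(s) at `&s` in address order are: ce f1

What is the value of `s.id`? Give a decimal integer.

[0]=0xce [1]=0xf1 (big-endian) → word 0xcef1
id:8 @ bit 8 → (0xcef1>>8)&0xff = 0xce  ←
prio:3 @ bit 5 → (0xcef1>>5)&0x7 = 0x7
kind:5 @ bit 0 → (0xcef1>>0)&0x1f = 0x11

206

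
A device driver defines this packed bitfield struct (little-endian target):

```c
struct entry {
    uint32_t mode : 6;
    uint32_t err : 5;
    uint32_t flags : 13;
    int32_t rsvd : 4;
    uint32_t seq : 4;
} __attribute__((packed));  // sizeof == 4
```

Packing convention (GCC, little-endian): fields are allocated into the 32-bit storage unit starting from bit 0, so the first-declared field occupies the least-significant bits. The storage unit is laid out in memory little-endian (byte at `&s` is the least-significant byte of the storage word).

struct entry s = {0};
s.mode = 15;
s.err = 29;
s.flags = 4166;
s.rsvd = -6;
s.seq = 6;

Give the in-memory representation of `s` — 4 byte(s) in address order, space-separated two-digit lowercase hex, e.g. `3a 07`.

4f 37 82 6a

mode (6b) val=15 bits=0xf at bit 0: 0x0000000f
err (5b) val=29 bits=0x1d at bit 6: 0x0000074f
flags (13b) val=4166 bits=0x1046 at bit 11: 0x0082374f
rsvd (4b) val=-6 bits=0xa at bit 24: 0x0a82374f
seq (4b) val=6 bits=0x6 at bit 28: 0x6a82374f
word = 0x6a82374f → little-endian bytes:
  [0]=0x4f  [1]=0x37  [2]=0x82  [3]=0x6a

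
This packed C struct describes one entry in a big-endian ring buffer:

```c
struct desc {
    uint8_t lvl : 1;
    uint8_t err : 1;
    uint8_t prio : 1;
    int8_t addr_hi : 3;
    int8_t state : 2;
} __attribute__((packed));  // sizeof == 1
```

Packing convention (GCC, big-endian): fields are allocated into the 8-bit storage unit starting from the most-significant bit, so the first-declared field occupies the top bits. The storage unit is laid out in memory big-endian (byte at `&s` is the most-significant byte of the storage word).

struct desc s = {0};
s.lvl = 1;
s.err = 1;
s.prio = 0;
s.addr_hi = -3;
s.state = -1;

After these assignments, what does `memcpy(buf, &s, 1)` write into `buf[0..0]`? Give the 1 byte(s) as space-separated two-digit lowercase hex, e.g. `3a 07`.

d7

lvl (1b) val=1 bits=0x1 at bit 7: 0x80
err (1b) val=1 bits=0x1 at bit 6: 0xc0
prio (1b) val=0 bits=0x0 at bit 5: 0xc0
addr_hi (3b) val=-3 bits=0x5 at bit 2: 0xd4
state (2b) val=-1 bits=0x3 at bit 0: 0xd7
word = 0xd7 → big-endian bytes:
  [0]=0xd7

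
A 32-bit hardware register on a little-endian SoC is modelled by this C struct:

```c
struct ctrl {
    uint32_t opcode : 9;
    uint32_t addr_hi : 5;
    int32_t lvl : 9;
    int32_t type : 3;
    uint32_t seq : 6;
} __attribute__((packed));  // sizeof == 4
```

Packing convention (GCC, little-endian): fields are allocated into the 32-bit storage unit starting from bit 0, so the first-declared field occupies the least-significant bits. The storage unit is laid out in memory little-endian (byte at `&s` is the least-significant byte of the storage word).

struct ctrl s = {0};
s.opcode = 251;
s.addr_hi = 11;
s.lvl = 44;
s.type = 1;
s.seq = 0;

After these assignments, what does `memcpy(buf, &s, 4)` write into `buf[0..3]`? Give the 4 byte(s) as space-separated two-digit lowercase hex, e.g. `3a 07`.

[0+:9] opcode=251 & 0x1ff = 0xfb; word=0x000000fb
[9+:5] addr_hi=11 & 0x1f = 0xb; word=0x000016fb
[14+:9] lvl=44 & 0x1ff = 0x2c; word=0x000b16fb
[23+:3] type=1 & 0x7 = 0x1; word=0x008b16fb
[26+:6] seq=0 & 0x3f = 0x0; word=0x008b16fb
word = 0x008b16fb → little-endian bytes:
  [0]=0xfb  [1]=0x16  [2]=0x8b  [3]=0x00

fb 16 8b 00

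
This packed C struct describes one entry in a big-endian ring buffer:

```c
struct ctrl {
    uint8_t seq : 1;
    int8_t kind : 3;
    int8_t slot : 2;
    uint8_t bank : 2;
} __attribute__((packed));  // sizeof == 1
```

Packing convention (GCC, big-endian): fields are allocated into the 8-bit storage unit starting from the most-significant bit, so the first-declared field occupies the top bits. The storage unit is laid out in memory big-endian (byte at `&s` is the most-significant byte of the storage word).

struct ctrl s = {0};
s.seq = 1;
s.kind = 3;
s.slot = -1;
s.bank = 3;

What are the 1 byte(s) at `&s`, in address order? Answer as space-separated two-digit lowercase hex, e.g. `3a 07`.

bf

seq:1 = 1 → 0x1 << 7 → word 0x80
kind:3 = 3 → 0x3 << 4 → word 0xb0
slot:2 = -1 → 0x3 << 2 → word 0xbc
bank:2 = 3 → 0x3 << 0 → word 0xbf
word = 0xbf → big-endian bytes:
  [0]=0xbf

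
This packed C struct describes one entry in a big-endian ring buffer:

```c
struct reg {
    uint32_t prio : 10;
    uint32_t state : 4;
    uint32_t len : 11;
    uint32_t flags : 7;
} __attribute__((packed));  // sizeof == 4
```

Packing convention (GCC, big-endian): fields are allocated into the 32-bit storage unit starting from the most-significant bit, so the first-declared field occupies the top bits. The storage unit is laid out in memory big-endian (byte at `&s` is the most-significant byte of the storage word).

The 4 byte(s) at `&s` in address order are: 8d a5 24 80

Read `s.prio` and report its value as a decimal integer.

566

[0]=0x8d [1]=0xa5 [2]=0x24 [3]=0x80 (big-endian) → word 0x8da52480
prio:10 @ bit 22 → (0x8da52480>>22)&0x3ff = 0x236  ←
state:4 @ bit 18 → (0x8da52480>>18)&0xf = 0x9
len:11 @ bit 7 → (0x8da52480>>7)&0x7ff = 0x249
flags:7 @ bit 0 → (0x8da52480>>0)&0x7f = 0x0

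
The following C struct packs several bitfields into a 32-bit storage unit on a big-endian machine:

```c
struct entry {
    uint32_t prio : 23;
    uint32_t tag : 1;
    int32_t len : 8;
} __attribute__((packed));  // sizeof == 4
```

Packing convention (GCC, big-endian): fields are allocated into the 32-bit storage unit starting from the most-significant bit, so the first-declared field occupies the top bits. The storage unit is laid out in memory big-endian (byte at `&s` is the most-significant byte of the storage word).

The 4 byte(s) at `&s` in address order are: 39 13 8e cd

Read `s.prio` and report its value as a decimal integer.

[0]=0x39 [1]=0x13 [2]=0x8e [3]=0xcd (big-endian) → word 0x39138ecd
prio:23 @ bit 9 → (0x39138ecd>>9)&0x7fffff = 0x1c89c7  ←
tag:1 @ bit 8 → (0x39138ecd>>8)&0x1 = 0x0
len:8 @ bit 0 → (0x39138ecd>>0)&0xff = 0xcd

1870279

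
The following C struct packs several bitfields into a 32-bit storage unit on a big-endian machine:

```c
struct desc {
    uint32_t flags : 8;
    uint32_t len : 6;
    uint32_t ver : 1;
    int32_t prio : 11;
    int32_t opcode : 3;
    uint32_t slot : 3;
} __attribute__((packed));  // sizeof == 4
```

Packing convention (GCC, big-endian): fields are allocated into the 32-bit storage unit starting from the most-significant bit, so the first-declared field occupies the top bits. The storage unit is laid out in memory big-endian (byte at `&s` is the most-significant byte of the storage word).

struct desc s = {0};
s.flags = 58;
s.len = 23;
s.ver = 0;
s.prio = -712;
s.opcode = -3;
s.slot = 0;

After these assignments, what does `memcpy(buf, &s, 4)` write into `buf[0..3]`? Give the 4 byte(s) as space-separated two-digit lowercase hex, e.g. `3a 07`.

3a 5d 4e 28

flags (8b) val=58 bits=0x3a at bit 24: 0x3a000000
len (6b) val=23 bits=0x17 at bit 18: 0x3a5c0000
ver (1b) val=0 bits=0x0 at bit 17: 0x3a5c0000
prio (11b) val=-712 bits=0x538 at bit 6: 0x3a5d4e00
opcode (3b) val=-3 bits=0x5 at bit 3: 0x3a5d4e28
slot (3b) val=0 bits=0x0 at bit 0: 0x3a5d4e28
word = 0x3a5d4e28 → big-endian bytes:
  [0]=0x3a  [1]=0x5d  [2]=0x4e  [3]=0x28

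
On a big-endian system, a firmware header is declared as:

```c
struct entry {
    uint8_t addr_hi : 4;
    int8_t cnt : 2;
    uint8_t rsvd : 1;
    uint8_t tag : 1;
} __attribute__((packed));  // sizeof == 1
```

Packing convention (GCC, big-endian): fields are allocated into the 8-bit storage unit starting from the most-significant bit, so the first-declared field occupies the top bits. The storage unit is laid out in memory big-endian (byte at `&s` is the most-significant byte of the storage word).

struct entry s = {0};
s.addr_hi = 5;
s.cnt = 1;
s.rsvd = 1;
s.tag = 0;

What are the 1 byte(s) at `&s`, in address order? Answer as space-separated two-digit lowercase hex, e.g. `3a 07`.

addr_hi (4b) val=5 bits=0x5 at bit 4: 0x50
cnt (2b) val=1 bits=0x1 at bit 2: 0x54
rsvd (1b) val=1 bits=0x1 at bit 1: 0x56
tag (1b) val=0 bits=0x0 at bit 0: 0x56
word = 0x56 → big-endian bytes:
  [0]=0x56

56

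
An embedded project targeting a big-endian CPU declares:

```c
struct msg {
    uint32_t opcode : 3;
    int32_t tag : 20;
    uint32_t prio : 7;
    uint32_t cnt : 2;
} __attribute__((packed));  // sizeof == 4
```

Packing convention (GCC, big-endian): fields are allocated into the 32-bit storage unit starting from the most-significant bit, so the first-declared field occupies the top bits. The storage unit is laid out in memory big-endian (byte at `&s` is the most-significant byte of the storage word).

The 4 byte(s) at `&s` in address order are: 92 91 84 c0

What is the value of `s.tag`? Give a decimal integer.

-440126

[0]=0x92 [1]=0x91 [2]=0x84 [3]=0xc0 (big-endian) → word 0x929184c0
opcode:3 @ bit 29 → (0x929184c0>>29)&0x7 = 0x4
tag:20 @ bit 9 → (0x929184c0>>9)&0xfffff = 0x948c2  ←
prio:7 @ bit 2 → (0x929184c0>>2)&0x7f = 0x30
cnt:2 @ bit 0 → (0x929184c0>>0)&0x3 = 0x0
tag signed 20b, MSB=1: 608450 - 1048576 = -440126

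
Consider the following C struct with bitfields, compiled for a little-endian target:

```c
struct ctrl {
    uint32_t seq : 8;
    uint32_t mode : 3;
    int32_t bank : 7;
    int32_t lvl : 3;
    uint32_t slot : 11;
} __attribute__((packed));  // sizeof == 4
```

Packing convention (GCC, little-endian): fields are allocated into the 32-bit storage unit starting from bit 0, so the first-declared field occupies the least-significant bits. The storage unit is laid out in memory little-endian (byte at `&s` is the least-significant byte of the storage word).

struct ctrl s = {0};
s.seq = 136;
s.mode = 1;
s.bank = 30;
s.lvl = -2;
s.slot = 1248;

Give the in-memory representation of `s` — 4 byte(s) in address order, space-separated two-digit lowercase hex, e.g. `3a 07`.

88 f1 18 9c

seq (8b) val=136 bits=0x88 at bit 0: 0x00000088
mode (3b) val=1 bits=0x1 at bit 8: 0x00000188
bank (7b) val=30 bits=0x1e at bit 11: 0x0000f188
lvl (3b) val=-2 bits=0x6 at bit 18: 0x0018f188
slot (11b) val=1248 bits=0x4e0 at bit 21: 0x9c18f188
word = 0x9c18f188 → little-endian bytes:
  [0]=0x88  [1]=0xf1  [2]=0x18  [3]=0x9c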